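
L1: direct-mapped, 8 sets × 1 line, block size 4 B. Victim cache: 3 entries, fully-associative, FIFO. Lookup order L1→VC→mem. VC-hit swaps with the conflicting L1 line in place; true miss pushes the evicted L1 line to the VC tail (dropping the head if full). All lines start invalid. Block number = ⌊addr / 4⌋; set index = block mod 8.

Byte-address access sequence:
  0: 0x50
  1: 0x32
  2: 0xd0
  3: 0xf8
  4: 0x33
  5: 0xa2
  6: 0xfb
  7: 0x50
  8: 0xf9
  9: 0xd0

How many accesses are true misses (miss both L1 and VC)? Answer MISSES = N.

MISSES = 5

  [0] addr=0x50 blk=20 s=4: MISS | VC []
  [1] addr=0x32 blk=12 s=4: MISS | VC [20]
  [2] addr=0xd0 blk=52 s=4: MISS | VC [20, 12]
  [3] addr=0xf8 blk=62 s=6: MISS | VC [20, 12]
  [4] addr=0x33 blk=12 s=4: VC-HIT | VC [20, 52]
  [5] addr=0xa2 blk=40 s=0: MISS | VC [20, 52]
  [6] addr=0xfb blk=62 s=6: L1-HIT | VC [20, 52]
  [7] addr=0x50 blk=20 s=4: VC-HIT | VC [12, 52]
  [8] addr=0xf9 blk=62 s=6: L1-HIT | VC [12, 52]
  [9] addr=0xd0 blk=52 s=4: VC-HIT | VC [12, 20]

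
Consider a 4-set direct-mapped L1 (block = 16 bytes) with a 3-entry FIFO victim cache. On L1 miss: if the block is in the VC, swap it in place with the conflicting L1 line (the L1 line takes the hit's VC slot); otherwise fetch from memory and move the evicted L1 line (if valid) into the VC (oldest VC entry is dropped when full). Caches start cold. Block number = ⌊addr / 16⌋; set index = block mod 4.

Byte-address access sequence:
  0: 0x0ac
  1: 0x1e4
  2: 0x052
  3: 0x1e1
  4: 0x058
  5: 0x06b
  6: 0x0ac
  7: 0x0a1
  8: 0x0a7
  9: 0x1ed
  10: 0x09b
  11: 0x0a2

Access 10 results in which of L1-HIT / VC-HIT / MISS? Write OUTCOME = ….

OUTCOME = MISS

  [0] addr=0xac blk=10 s=2: MISS | VC []
  [1] addr=0x1e4 blk=30 s=2: MISS | VC [10]
  [2] addr=0x52 blk=5 s=1: MISS | VC [10]
  [3] addr=0x1e1 blk=30 s=2: L1-HIT | VC [10]
  [4] addr=0x58 blk=5 s=1: L1-HIT | VC [10]
  [5] addr=0x6b blk=6 s=2: MISS | VC [10, 30]
  [6] addr=0xac blk=10 s=2: VC-HIT | VC [6, 30]
  [7] addr=0xa1 blk=10 s=2: L1-HIT | VC [6, 30]
  [8] addr=0xa7 blk=10 s=2: L1-HIT | VC [6, 30]
  [9] addr=0x1ed blk=30 s=2: VC-HIT | VC [6, 10]
  [10] addr=0x9b blk=9 s=1: MISS | VC [6, 10, 5]
  [11] addr=0xa2 blk=10 s=2: VC-HIT | VC [6, 30, 5]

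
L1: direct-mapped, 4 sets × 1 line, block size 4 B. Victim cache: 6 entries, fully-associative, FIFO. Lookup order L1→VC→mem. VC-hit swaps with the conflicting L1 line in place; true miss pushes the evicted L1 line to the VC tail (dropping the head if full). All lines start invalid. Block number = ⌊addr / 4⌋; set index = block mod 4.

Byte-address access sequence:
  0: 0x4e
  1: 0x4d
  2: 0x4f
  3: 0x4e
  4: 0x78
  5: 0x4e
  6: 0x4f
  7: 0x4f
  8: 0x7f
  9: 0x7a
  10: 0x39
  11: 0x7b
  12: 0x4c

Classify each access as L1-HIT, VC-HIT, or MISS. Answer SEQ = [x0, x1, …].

#0 0x4e→b19/s3 MISS; vc=[]
#1 0x4d→b19/s3 L1-HIT; vc=[]
#2 0x4f→b19/s3 L1-HIT; vc=[]
#3 0x4e→b19/s3 L1-HIT; vc=[]
#4 0x78→b30/s2 MISS; vc=[]
#5 0x4e→b19/s3 L1-HIT; vc=[]
#6 0x4f→b19/s3 L1-HIT; vc=[]
#7 0x4f→b19/s3 L1-HIT; vc=[]
#8 0x7f→b31/s3 MISS; vc=[19]
#9 0x7a→b30/s2 L1-HIT; vc=[19]
#10 0x39→b14/s2 MISS; vc=[19,30]
#11 0x7b→b30/s2 VC-HIT; vc=[19,14]
#12 0x4c→b19/s3 VC-HIT; vc=[31,14]

SEQ = [MISS, L1-HIT, L1-HIT, L1-HIT, MISS, L1-HIT, L1-HIT, L1-HIT, MISS, L1-HIT, MISS, VC-HIT, VC-HIT]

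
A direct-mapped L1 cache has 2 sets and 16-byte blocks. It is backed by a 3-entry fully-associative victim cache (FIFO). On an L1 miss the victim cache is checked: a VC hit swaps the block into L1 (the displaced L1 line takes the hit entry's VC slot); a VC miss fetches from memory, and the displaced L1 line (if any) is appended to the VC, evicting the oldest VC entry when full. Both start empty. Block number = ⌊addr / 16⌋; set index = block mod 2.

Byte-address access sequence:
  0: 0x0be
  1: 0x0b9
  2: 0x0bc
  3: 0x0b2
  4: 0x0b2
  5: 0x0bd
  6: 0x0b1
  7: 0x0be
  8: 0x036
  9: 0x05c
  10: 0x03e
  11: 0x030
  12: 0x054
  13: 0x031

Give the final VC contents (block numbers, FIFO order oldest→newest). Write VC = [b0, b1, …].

VC = [11, 5]

#0 0xbe→b11/s1 MISS; vc=[]
#1 0xb9→b11/s1 L1-HIT; vc=[]
#2 0xbc→b11/s1 L1-HIT; vc=[]
#3 0xb2→b11/s1 L1-HIT; vc=[]
#4 0xb2→b11/s1 L1-HIT; vc=[]
#5 0xbd→b11/s1 L1-HIT; vc=[]
#6 0xb1→b11/s1 L1-HIT; vc=[]
#7 0xbe→b11/s1 L1-HIT; vc=[]
#8 0x36→b3/s1 MISS; vc=[11]
#9 0x5c→b5/s1 MISS; vc=[11,3]
#10 0x3e→b3/s1 VC-HIT; vc=[11,5]
#11 0x30→b3/s1 L1-HIT; vc=[11,5]
#12 0x54→b5/s1 VC-HIT; vc=[11,3]
#13 0x31→b3/s1 VC-HIT; vc=[11,5]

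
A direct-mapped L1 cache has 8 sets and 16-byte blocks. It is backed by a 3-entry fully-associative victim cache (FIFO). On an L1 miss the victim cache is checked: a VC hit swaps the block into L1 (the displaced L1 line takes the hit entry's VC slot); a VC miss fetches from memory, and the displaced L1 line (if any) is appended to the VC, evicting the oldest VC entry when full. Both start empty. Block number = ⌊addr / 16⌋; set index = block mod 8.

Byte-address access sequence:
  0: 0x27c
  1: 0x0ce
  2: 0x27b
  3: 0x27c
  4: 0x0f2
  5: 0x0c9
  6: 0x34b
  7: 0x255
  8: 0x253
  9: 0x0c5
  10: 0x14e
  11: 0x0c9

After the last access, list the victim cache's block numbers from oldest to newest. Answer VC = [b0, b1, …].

#0 0x27c→b39/s7 MISS; vc=[]
#1 0xce→b12/s4 MISS; vc=[]
#2 0x27b→b39/s7 L1-HIT; vc=[]
#3 0x27c→b39/s7 L1-HIT; vc=[]
#4 0xf2→b15/s7 MISS; vc=[39]
#5 0xc9→b12/s4 L1-HIT; vc=[39]
#6 0x34b→b52/s4 MISS; vc=[39,12]
#7 0x255→b37/s5 MISS; vc=[39,12]
#8 0x253→b37/s5 L1-HIT; vc=[39,12]
#9 0xc5→b12/s4 VC-HIT; vc=[39,52]
#10 0x14e→b20/s4 MISS; vc=[39,52,12]
#11 0xc9→b12/s4 VC-HIT; vc=[39,52,20]

VC = [39, 52, 20]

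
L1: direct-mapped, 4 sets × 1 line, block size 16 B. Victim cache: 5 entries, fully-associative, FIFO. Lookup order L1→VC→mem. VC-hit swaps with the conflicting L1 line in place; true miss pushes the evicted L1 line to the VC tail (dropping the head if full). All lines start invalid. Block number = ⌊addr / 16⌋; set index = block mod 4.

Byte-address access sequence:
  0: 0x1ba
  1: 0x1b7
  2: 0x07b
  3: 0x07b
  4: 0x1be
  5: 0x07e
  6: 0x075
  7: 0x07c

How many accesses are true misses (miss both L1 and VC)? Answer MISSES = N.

MISSES = 2

0: 0x1ba (blk 27, set 3) → MISS  vc=[]
1: 0x1b7 (blk 27, set 3) → L1-HIT  vc=[]
2: 0x7b (blk 7, set 3) → MISS  vc=[27]
3: 0x7b (blk 7, set 3) → L1-HIT  vc=[27]
4: 0x1be (blk 27, set 3) → VC-HIT  vc=[7]
5: 0x7e (blk 7, set 3) → VC-HIT  vc=[27]
6: 0x75 (blk 7, set 3) → L1-HIT  vc=[27]
7: 0x7c (blk 7, set 3) → L1-HIT  vc=[27]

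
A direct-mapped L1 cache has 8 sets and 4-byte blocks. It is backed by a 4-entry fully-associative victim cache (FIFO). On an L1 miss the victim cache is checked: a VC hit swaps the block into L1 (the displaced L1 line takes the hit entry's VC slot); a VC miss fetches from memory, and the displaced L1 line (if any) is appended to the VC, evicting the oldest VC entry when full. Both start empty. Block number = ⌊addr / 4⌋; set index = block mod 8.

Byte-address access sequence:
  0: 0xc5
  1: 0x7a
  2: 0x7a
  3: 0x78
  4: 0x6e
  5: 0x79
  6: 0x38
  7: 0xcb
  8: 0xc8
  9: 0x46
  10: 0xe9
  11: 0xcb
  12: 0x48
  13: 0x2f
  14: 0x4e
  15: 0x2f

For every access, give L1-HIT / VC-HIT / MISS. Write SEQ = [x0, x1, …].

#0 0xc5→b49/s1 MISS; vc=[]
#1 0x7a→b30/s6 MISS; vc=[]
#2 0x7a→b30/s6 L1-HIT; vc=[]
#3 0x78→b30/s6 L1-HIT; vc=[]
#4 0x6e→b27/s3 MISS; vc=[]
#5 0x79→b30/s6 L1-HIT; vc=[]
#6 0x38→b14/s6 MISS; vc=[30]
#7 0xcb→b50/s2 MISS; vc=[30]
#8 0xc8→b50/s2 L1-HIT; vc=[30]
#9 0x46→b17/s1 MISS; vc=[30,49]
#10 0xe9→b58/s2 MISS; vc=[30,49,50]
#11 0xcb→b50/s2 VC-HIT; vc=[30,49,58]
#12 0x48→b18/s2 MISS; vc=[30,49,58,50]
#13 0x2f→b11/s3 MISS; vc=[49,58,50,27]
#14 0x4e→b19/s3 MISS; vc=[58,50,27,11]
#15 0x2f→b11/s3 VC-HIT; vc=[58,50,27,19]

SEQ = [MISS, MISS, L1-HIT, L1-HIT, MISS, L1-HIT, MISS, MISS, L1-HIT, MISS, MISS, VC-HIT, MISS, MISS, MISS, VC-HIT]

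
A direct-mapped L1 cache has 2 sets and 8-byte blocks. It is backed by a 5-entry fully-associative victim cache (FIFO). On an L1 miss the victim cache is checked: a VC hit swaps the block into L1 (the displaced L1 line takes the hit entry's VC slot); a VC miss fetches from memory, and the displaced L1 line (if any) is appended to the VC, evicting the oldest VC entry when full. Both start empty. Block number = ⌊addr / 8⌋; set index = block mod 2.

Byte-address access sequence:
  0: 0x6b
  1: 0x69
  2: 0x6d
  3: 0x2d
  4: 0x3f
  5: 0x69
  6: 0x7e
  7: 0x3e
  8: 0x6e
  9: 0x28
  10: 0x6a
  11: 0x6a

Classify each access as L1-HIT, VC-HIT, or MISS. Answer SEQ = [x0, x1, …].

#0 0x6b→b13/s1 MISS; vc=[]
#1 0x69→b13/s1 L1-HIT; vc=[]
#2 0x6d→b13/s1 L1-HIT; vc=[]
#3 0x2d→b5/s1 MISS; vc=[13]
#4 0x3f→b7/s1 MISS; vc=[13,5]
#5 0x69→b13/s1 VC-HIT; vc=[7,5]
#6 0x7e→b15/s1 MISS; vc=[7,5,13]
#7 0x3e→b7/s1 VC-HIT; vc=[15,5,13]
#8 0x6e→b13/s1 VC-HIT; vc=[15,5,7]
#9 0x28→b5/s1 VC-HIT; vc=[15,13,7]
#10 0x6a→b13/s1 VC-HIT; vc=[15,5,7]
#11 0x6a→b13/s1 L1-HIT; vc=[15,5,7]

SEQ = [MISS, L1-HIT, L1-HIT, MISS, MISS, VC-HIT, MISS, VC-HIT, VC-HIT, VC-HIT, VC-HIT, L1-HIT]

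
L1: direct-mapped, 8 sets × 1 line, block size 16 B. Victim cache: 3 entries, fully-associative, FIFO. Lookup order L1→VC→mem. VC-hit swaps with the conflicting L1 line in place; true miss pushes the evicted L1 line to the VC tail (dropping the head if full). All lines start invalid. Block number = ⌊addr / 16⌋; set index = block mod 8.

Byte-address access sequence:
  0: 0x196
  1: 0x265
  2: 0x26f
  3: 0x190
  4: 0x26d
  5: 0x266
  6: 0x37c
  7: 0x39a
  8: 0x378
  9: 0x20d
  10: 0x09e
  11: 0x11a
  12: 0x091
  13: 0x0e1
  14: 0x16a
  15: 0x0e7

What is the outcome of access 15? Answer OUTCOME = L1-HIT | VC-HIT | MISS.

  [0] addr=0x196 blk=25 s=1: MISS | VC []
  [1] addr=0x265 blk=38 s=6: MISS | VC []
  [2] addr=0x26f blk=38 s=6: L1-HIT | VC []
  [3] addr=0x190 blk=25 s=1: L1-HIT | VC []
  [4] addr=0x26d blk=38 s=6: L1-HIT | VC []
  [5] addr=0x266 blk=38 s=6: L1-HIT | VC []
  [6] addr=0x37c blk=55 s=7: MISS | VC []
  [7] addr=0x39a blk=57 s=1: MISS | VC [25]
  [8] addr=0x378 blk=55 s=7: L1-HIT | VC [25]
  [9] addr=0x20d blk=32 s=0: MISS | VC [25]
  [10] addr=0x9e blk=9 s=1: MISS | VC [25, 57]
  [11] addr=0x11a blk=17 s=1: MISS | VC [25, 57, 9]
  [12] addr=0x91 blk=9 s=1: VC-HIT | VC [25, 57, 17]
  [13] addr=0xe1 blk=14 s=6: MISS | VC [57, 17, 38]
  [14] addr=0x16a blk=22 s=6: MISS | VC [17, 38, 14]
  [15] addr=0xe7 blk=14 s=6: VC-HIT | VC [17, 38, 22]

OUTCOME = VC-HIT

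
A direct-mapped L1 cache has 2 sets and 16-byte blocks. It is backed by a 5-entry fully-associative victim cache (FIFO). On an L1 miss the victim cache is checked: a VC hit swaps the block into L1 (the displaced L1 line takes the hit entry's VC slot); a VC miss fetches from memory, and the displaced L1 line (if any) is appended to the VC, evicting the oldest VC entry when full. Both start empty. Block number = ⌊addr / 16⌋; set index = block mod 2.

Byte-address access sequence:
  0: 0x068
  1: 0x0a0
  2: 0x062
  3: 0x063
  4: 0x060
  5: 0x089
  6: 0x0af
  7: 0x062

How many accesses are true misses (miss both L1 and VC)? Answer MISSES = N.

MISSES = 3

#0 0x68→b6/s0 MISS; vc=[]
#1 0xa0→b10/s0 MISS; vc=[6]
#2 0x62→b6/s0 VC-HIT; vc=[10]
#3 0x63→b6/s0 L1-HIT; vc=[10]
#4 0x60→b6/s0 L1-HIT; vc=[10]
#5 0x89→b8/s0 MISS; vc=[10,6]
#6 0xaf→b10/s0 VC-HIT; vc=[8,6]
#7 0x62→b6/s0 VC-HIT; vc=[8,10]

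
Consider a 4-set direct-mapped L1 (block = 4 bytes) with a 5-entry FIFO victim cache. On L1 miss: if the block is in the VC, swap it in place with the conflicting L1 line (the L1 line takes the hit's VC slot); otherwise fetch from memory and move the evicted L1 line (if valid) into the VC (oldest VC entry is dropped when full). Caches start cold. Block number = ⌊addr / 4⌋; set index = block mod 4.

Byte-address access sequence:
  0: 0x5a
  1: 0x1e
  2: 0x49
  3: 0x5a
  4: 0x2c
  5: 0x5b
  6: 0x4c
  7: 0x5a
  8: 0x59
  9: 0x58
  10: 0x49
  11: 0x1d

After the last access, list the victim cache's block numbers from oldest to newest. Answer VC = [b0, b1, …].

VC = [22, 19, 11]

0: 0x5a (blk 22, set 2) → MISS  vc=[]
1: 0x1e (blk 7, set 3) → MISS  vc=[]
2: 0x49 (blk 18, set 2) → MISS  vc=[22]
3: 0x5a (blk 22, set 2) → VC-HIT  vc=[18]
4: 0x2c (blk 11, set 3) → MISS  vc=[18, 7]
5: 0x5b (blk 22, set 2) → L1-HIT  vc=[18, 7]
6: 0x4c (blk 19, set 3) → MISS  vc=[18, 7, 11]
7: 0x5a (blk 22, set 2) → L1-HIT  vc=[18, 7, 11]
8: 0x59 (blk 22, set 2) → L1-HIT  vc=[18, 7, 11]
9: 0x58 (blk 22, set 2) → L1-HIT  vc=[18, 7, 11]
10: 0x49 (blk 18, set 2) → VC-HIT  vc=[22, 7, 11]
11: 0x1d (blk 7, set 3) → VC-HIT  vc=[22, 19, 11]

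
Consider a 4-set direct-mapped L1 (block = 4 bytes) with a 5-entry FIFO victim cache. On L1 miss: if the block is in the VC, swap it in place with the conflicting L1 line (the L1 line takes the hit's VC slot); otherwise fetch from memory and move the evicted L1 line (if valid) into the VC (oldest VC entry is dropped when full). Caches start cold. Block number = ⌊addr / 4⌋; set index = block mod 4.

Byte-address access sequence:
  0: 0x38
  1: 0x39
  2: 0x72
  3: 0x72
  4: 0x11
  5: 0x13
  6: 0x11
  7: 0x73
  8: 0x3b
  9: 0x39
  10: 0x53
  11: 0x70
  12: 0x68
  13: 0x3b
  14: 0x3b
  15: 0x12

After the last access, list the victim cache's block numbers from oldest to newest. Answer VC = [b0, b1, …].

0: 0x38 (blk 14, set 2) → MISS  vc=[]
1: 0x39 (blk 14, set 2) → L1-HIT  vc=[]
2: 0x72 (blk 28, set 0) → MISS  vc=[]
3: 0x72 (blk 28, set 0) → L1-HIT  vc=[]
4: 0x11 (blk 4, set 0) → MISS  vc=[28]
5: 0x13 (blk 4, set 0) → L1-HIT  vc=[28]
6: 0x11 (blk 4, set 0) → L1-HIT  vc=[28]
7: 0x73 (blk 28, set 0) → VC-HIT  vc=[4]
8: 0x3b (blk 14, set 2) → L1-HIT  vc=[4]
9: 0x39 (blk 14, set 2) → L1-HIT  vc=[4]
10: 0x53 (blk 20, set 0) → MISS  vc=[4, 28]
11: 0x70 (blk 28, set 0) → VC-HIT  vc=[4, 20]
12: 0x68 (blk 26, set 2) → MISS  vc=[4, 20, 14]
13: 0x3b (blk 14, set 2) → VC-HIT  vc=[4, 20, 26]
14: 0x3b (blk 14, set 2) → L1-HIT  vc=[4, 20, 26]
15: 0x12 (blk 4, set 0) → VC-HIT  vc=[28, 20, 26]

VC = [28, 20, 26]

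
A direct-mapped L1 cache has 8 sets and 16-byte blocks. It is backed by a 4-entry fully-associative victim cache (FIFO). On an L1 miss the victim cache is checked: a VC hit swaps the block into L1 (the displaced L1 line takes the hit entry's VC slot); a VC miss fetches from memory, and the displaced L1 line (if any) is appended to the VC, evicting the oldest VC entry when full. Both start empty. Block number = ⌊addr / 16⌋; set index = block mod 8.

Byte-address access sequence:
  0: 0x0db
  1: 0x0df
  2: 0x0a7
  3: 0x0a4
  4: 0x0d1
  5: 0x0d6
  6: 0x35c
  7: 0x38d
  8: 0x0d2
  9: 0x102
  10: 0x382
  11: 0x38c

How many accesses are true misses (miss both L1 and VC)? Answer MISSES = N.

#0 0xdb→b13/s5 MISS; vc=[]
#1 0xdf→b13/s5 L1-HIT; vc=[]
#2 0xa7→b10/s2 MISS; vc=[]
#3 0xa4→b10/s2 L1-HIT; vc=[]
#4 0xd1→b13/s5 L1-HIT; vc=[]
#5 0xd6→b13/s5 L1-HIT; vc=[]
#6 0x35c→b53/s5 MISS; vc=[13]
#7 0x38d→b56/s0 MISS; vc=[13]
#8 0xd2→b13/s5 VC-HIT; vc=[53]
#9 0x102→b16/s0 MISS; vc=[53,56]
#10 0x382→b56/s0 VC-HIT; vc=[53,16]
#11 0x38c→b56/s0 L1-HIT; vc=[53,16]

MISSES = 5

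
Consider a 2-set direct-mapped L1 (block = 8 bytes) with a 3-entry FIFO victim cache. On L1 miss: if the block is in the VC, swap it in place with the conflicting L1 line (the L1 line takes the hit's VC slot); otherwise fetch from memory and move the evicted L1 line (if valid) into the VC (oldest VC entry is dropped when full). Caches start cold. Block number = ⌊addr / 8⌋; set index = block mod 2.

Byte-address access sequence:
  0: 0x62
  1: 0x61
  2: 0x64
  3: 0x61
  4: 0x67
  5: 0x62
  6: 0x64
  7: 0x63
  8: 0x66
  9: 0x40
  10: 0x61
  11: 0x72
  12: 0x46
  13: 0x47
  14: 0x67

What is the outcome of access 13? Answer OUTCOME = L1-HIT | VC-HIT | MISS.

  [0] addr=0x62 blk=12 s=0: MISS | VC []
  [1] addr=0x61 blk=12 s=0: L1-HIT | VC []
  [2] addr=0x64 blk=12 s=0: L1-HIT | VC []
  [3] addr=0x61 blk=12 s=0: L1-HIT | VC []
  [4] addr=0x67 blk=12 s=0: L1-HIT | VC []
  [5] addr=0x62 blk=12 s=0: L1-HIT | VC []
  [6] addr=0x64 blk=12 s=0: L1-HIT | VC []
  [7] addr=0x63 blk=12 s=0: L1-HIT | VC []
  [8] addr=0x66 blk=12 s=0: L1-HIT | VC []
  [9] addr=0x40 blk=8 s=0: MISS | VC [12]
  [10] addr=0x61 blk=12 s=0: VC-HIT | VC [8]
  [11] addr=0x72 blk=14 s=0: MISS | VC [8, 12]
  [12] addr=0x46 blk=8 s=0: VC-HIT | VC [14, 12]
  [13] addr=0x47 blk=8 s=0: L1-HIT | VC [14, 12]
  [14] addr=0x67 blk=12 s=0: VC-HIT | VC [14, 8]

OUTCOME = L1-HIT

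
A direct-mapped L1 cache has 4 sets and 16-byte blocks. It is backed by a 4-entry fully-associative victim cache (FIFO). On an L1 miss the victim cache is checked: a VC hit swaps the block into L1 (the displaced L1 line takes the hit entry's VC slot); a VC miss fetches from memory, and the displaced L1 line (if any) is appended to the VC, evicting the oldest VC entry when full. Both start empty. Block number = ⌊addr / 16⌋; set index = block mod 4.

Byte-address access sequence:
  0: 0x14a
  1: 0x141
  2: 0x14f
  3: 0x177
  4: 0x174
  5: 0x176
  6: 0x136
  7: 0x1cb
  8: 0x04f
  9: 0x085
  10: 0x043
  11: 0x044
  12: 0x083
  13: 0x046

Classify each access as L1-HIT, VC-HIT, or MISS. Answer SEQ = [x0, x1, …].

SEQ = [MISS, L1-HIT, L1-HIT, MISS, L1-HIT, L1-HIT, MISS, MISS, MISS, MISS, VC-HIT, L1-HIT, VC-HIT, VC-HIT]

  [0] addr=0x14a blk=20 s=0: MISS | VC []
  [1] addr=0x141 blk=20 s=0: L1-HIT | VC []
  [2] addr=0x14f blk=20 s=0: L1-HIT | VC []
  [3] addr=0x177 blk=23 s=3: MISS | VC []
  [4] addr=0x174 blk=23 s=3: L1-HIT | VC []
  [5] addr=0x176 blk=23 s=3: L1-HIT | VC []
  [6] addr=0x136 blk=19 s=3: MISS | VC [23]
  [7] addr=0x1cb blk=28 s=0: MISS | VC [23, 20]
  [8] addr=0x4f blk=4 s=0: MISS | VC [23, 20, 28]
  [9] addr=0x85 blk=8 s=0: MISS | VC [23, 20, 28, 4]
  [10] addr=0x43 blk=4 s=0: VC-HIT | VC [23, 20, 28, 8]
  [11] addr=0x44 blk=4 s=0: L1-HIT | VC [23, 20, 28, 8]
  [12] addr=0x83 blk=8 s=0: VC-HIT | VC [23, 20, 28, 4]
  [13] addr=0x46 blk=4 s=0: VC-HIT | VC [23, 20, 28, 8]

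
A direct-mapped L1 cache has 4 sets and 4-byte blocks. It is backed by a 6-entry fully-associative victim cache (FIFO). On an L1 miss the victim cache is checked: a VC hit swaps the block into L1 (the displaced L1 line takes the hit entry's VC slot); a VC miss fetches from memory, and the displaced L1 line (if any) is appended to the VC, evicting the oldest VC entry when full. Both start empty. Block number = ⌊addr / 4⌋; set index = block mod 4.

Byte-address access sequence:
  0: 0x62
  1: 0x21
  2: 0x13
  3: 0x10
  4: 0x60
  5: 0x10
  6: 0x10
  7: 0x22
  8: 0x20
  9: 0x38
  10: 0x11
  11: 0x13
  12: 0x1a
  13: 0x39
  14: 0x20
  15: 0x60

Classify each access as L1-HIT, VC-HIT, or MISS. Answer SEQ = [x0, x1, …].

  [0] addr=0x62 blk=24 s=0: MISS | VC []
  [1] addr=0x21 blk=8 s=0: MISS | VC [24]
  [2] addr=0x13 blk=4 s=0: MISS | VC [24, 8]
  [3] addr=0x10 blk=4 s=0: L1-HIT | VC [24, 8]
  [4] addr=0x60 blk=24 s=0: VC-HIT | VC [4, 8]
  [5] addr=0x10 blk=4 s=0: VC-HIT | VC [24, 8]
  [6] addr=0x10 blk=4 s=0: L1-HIT | VC [24, 8]
  [7] addr=0x22 blk=8 s=0: VC-HIT | VC [24, 4]
  [8] addr=0x20 blk=8 s=0: L1-HIT | VC [24, 4]
  [9] addr=0x38 blk=14 s=2: MISS | VC [24, 4]
  [10] addr=0x11 blk=4 s=0: VC-HIT | VC [24, 8]
  [11] addr=0x13 blk=4 s=0: L1-HIT | VC [24, 8]
  [12] addr=0x1a blk=6 s=2: MISS | VC [24, 8, 14]
  [13] addr=0x39 blk=14 s=2: VC-HIT | VC [24, 8, 6]
  [14] addr=0x20 blk=8 s=0: VC-HIT | VC [24, 4, 6]
  [15] addr=0x60 blk=24 s=0: VC-HIT | VC [8, 4, 6]

SEQ = [MISS, MISS, MISS, L1-HIT, VC-HIT, VC-HIT, L1-HIT, VC-HIT, L1-HIT, MISS, VC-HIT, L1-HIT, MISS, VC-HIT, VC-HIT, VC-HIT]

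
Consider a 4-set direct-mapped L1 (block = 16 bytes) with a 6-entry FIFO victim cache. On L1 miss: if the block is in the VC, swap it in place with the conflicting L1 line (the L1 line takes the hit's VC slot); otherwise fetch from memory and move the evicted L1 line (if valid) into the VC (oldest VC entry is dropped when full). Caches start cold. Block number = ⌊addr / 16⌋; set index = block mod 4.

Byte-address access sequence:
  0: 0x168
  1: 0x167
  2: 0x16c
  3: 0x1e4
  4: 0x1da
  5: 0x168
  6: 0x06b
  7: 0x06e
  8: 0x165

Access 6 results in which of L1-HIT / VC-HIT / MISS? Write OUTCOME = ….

OUTCOME = MISS

  [0] addr=0x168 blk=22 s=2: MISS | VC []
  [1] addr=0x167 blk=22 s=2: L1-HIT | VC []
  [2] addr=0x16c blk=22 s=2: L1-HIT | VC []
  [3] addr=0x1e4 blk=30 s=2: MISS | VC [22]
  [4] addr=0x1da blk=29 s=1: MISS | VC [22]
  [5] addr=0x168 blk=22 s=2: VC-HIT | VC [30]
  [6] addr=0x6b blk=6 s=2: MISS | VC [30, 22]
  [7] addr=0x6e blk=6 s=2: L1-HIT | VC [30, 22]
  [8] addr=0x165 blk=22 s=2: VC-HIT | VC [30, 6]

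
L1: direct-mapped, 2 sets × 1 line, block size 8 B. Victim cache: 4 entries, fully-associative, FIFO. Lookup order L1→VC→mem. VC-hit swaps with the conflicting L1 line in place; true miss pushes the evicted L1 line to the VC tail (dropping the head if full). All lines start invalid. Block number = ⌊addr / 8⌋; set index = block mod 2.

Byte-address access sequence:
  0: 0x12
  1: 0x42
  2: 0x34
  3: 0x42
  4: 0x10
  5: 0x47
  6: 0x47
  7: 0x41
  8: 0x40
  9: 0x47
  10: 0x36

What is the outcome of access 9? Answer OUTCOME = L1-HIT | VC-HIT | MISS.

OUTCOME = L1-HIT

0: 0x12 (blk 2, set 0) → MISS  vc=[]
1: 0x42 (blk 8, set 0) → MISS  vc=[2]
2: 0x34 (blk 6, set 0) → MISS  vc=[2, 8]
3: 0x42 (blk 8, set 0) → VC-HIT  vc=[2, 6]
4: 0x10 (blk 2, set 0) → VC-HIT  vc=[8, 6]
5: 0x47 (blk 8, set 0) → VC-HIT  vc=[2, 6]
6: 0x47 (blk 8, set 0) → L1-HIT  vc=[2, 6]
7: 0x41 (blk 8, set 0) → L1-HIT  vc=[2, 6]
8: 0x40 (blk 8, set 0) → L1-HIT  vc=[2, 6]
9: 0x47 (blk 8, set 0) → L1-HIT  vc=[2, 6]
10: 0x36 (blk 6, set 0) → VC-HIT  vc=[2, 8]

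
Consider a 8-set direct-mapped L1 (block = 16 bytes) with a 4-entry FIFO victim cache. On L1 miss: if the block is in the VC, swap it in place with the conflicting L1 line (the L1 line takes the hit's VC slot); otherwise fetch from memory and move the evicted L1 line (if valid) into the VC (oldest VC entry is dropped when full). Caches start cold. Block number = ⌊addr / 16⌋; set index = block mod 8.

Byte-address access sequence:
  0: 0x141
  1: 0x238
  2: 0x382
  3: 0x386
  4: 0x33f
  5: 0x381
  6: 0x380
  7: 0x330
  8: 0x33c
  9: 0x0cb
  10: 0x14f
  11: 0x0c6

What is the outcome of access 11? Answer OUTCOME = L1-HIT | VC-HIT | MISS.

0: 0x141 (blk 20, set 4) → MISS  vc=[]
1: 0x238 (blk 35, set 3) → MISS  vc=[]
2: 0x382 (blk 56, set 0) → MISS  vc=[]
3: 0x386 (blk 56, set 0) → L1-HIT  vc=[]
4: 0x33f (blk 51, set 3) → MISS  vc=[35]
5: 0x381 (blk 56, set 0) → L1-HIT  vc=[35]
6: 0x380 (blk 56, set 0) → L1-HIT  vc=[35]
7: 0x330 (blk 51, set 3) → L1-HIT  vc=[35]
8: 0x33c (blk 51, set 3) → L1-HIT  vc=[35]
9: 0xcb (blk 12, set 4) → MISS  vc=[35, 20]
10: 0x14f (blk 20, set 4) → VC-HIT  vc=[35, 12]
11: 0xc6 (blk 12, set 4) → VC-HIT  vc=[35, 20]

OUTCOME = VC-HIT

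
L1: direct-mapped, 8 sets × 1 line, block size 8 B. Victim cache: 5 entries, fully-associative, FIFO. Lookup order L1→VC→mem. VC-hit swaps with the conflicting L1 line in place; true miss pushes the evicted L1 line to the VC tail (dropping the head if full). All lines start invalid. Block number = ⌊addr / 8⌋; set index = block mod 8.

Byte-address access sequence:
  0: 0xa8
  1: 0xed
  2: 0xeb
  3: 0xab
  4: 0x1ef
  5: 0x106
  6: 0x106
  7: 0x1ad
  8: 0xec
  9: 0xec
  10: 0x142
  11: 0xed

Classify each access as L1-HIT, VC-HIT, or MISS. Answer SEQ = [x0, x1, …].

SEQ = [MISS, MISS, L1-HIT, VC-HIT, MISS, MISS, L1-HIT, MISS, VC-HIT, L1-HIT, MISS, L1-HIT]

0: 0xa8 (blk 21, set 5) → MISS  vc=[]
1: 0xed (blk 29, set 5) → MISS  vc=[21]
2: 0xeb (blk 29, set 5) → L1-HIT  vc=[21]
3: 0xab (blk 21, set 5) → VC-HIT  vc=[29]
4: 0x1ef (blk 61, set 5) → MISS  vc=[29, 21]
5: 0x106 (blk 32, set 0) → MISS  vc=[29, 21]
6: 0x106 (blk 32, set 0) → L1-HIT  vc=[29, 21]
7: 0x1ad (blk 53, set 5) → MISS  vc=[29, 21, 61]
8: 0xec (blk 29, set 5) → VC-HIT  vc=[53, 21, 61]
9: 0xec (blk 29, set 5) → L1-HIT  vc=[53, 21, 61]
10: 0x142 (blk 40, set 0) → MISS  vc=[53, 21, 61, 32]
11: 0xed (blk 29, set 5) → L1-HIT  vc=[53, 21, 61, 32]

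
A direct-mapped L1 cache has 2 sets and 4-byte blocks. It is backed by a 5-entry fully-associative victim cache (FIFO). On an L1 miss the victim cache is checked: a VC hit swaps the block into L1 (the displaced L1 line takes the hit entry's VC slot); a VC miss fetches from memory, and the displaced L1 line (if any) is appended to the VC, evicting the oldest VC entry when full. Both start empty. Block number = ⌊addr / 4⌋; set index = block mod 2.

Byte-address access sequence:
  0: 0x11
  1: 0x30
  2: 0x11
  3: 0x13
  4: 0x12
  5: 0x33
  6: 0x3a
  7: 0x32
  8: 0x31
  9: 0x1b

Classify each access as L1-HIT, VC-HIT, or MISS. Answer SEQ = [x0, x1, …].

0: 0x11 (blk 4, set 0) → MISS  vc=[]
1: 0x30 (blk 12, set 0) → MISS  vc=[4]
2: 0x11 (blk 4, set 0) → VC-HIT  vc=[12]
3: 0x13 (blk 4, set 0) → L1-HIT  vc=[12]
4: 0x12 (blk 4, set 0) → L1-HIT  vc=[12]
5: 0x33 (blk 12, set 0) → VC-HIT  vc=[4]
6: 0x3a (blk 14, set 0) → MISS  vc=[4, 12]
7: 0x32 (blk 12, set 0) → VC-HIT  vc=[4, 14]
8: 0x31 (blk 12, set 0) → L1-HIT  vc=[4, 14]
9: 0x1b (blk 6, set 0) → MISS  vc=[4, 14, 12]

SEQ = [MISS, MISS, VC-HIT, L1-HIT, L1-HIT, VC-HIT, MISS, VC-HIT, L1-HIT, MISS]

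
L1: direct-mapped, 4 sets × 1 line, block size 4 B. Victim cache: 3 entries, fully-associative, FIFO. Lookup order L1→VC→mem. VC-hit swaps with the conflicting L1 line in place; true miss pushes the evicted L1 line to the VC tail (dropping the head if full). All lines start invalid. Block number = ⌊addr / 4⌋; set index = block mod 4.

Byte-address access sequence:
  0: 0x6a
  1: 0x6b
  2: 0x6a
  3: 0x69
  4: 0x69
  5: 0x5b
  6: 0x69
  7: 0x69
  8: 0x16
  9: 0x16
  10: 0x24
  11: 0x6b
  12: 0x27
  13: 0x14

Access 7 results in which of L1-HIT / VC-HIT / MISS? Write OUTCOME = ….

OUTCOME = L1-HIT

#0 0x6a→b26/s2 MISS; vc=[]
#1 0x6b→b26/s2 L1-HIT; vc=[]
#2 0x6a→b26/s2 L1-HIT; vc=[]
#3 0x69→b26/s2 L1-HIT; vc=[]
#4 0x69→b26/s2 L1-HIT; vc=[]
#5 0x5b→b22/s2 MISS; vc=[26]
#6 0x69→b26/s2 VC-HIT; vc=[22]
#7 0x69→b26/s2 L1-HIT; vc=[22]
#8 0x16→b5/s1 MISS; vc=[22]
#9 0x16→b5/s1 L1-HIT; vc=[22]
#10 0x24→b9/s1 MISS; vc=[22,5]
#11 0x6b→b26/s2 L1-HIT; vc=[22,5]
#12 0x27→b9/s1 L1-HIT; vc=[22,5]
#13 0x14→b5/s1 VC-HIT; vc=[22,9]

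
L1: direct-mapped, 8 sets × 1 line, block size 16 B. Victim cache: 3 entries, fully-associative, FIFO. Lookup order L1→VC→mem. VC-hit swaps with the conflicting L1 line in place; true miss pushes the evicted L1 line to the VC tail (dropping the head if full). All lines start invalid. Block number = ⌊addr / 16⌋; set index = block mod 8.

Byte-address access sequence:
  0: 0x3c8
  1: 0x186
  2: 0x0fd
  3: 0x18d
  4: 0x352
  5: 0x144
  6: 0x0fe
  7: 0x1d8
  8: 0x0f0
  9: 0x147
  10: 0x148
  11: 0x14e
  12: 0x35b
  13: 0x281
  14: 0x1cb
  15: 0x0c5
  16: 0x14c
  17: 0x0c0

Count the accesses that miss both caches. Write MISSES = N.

MISSES = 9

  [0] addr=0x3c8 blk=60 s=4: MISS | VC []
  [1] addr=0x186 blk=24 s=0: MISS | VC []
  [2] addr=0xfd blk=15 s=7: MISS | VC []
  [3] addr=0x18d blk=24 s=0: L1-HIT | VC []
  [4] addr=0x352 blk=53 s=5: MISS | VC []
  [5] addr=0x144 blk=20 s=4: MISS | VC [60]
  [6] addr=0xfe blk=15 s=7: L1-HIT | VC [60]
  [7] addr=0x1d8 blk=29 s=5: MISS | VC [60, 53]
  [8] addr=0xf0 blk=15 s=7: L1-HIT | VC [60, 53]
  [9] addr=0x147 blk=20 s=4: L1-HIT | VC [60, 53]
  [10] addr=0x148 blk=20 s=4: L1-HIT | VC [60, 53]
  [11] addr=0x14e blk=20 s=4: L1-HIT | VC [60, 53]
  [12] addr=0x35b blk=53 s=5: VC-HIT | VC [60, 29]
  [13] addr=0x281 blk=40 s=0: MISS | VC [60, 29, 24]
  [14] addr=0x1cb blk=28 s=4: MISS | VC [29, 24, 20]
  [15] addr=0xc5 blk=12 s=4: MISS | VC [24, 20, 28]
  [16] addr=0x14c blk=20 s=4: VC-HIT | VC [24, 12, 28]
  [17] addr=0xc0 blk=12 s=4: VC-HIT | VC [24, 20, 28]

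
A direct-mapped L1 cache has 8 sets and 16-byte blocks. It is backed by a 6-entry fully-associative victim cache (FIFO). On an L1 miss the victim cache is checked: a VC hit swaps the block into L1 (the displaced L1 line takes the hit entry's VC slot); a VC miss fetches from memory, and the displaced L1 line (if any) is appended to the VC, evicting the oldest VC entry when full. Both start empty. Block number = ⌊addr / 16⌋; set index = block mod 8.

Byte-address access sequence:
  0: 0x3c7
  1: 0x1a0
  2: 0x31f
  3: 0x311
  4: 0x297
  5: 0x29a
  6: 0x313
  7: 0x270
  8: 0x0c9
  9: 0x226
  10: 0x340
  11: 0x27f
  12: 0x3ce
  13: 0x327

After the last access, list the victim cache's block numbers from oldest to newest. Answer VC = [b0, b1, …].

#0 0x3c7→b60/s4 MISS; vc=[]
#1 0x1a0→b26/s2 MISS; vc=[]
#2 0x31f→b49/s1 MISS; vc=[]
#3 0x311→b49/s1 L1-HIT; vc=[]
#4 0x297→b41/s1 MISS; vc=[49]
#5 0x29a→b41/s1 L1-HIT; vc=[49]
#6 0x313→b49/s1 VC-HIT; vc=[41]
#7 0x270→b39/s7 MISS; vc=[41]
#8 0xc9→b12/s4 MISS; vc=[41,60]
#9 0x226→b34/s2 MISS; vc=[41,60,26]
#10 0x340→b52/s4 MISS; vc=[41,60,26,12]
#11 0x27f→b39/s7 L1-HIT; vc=[41,60,26,12]
#12 0x3ce→b60/s4 VC-HIT; vc=[41,52,26,12]
#13 0x327→b50/s2 MISS; vc=[41,52,26,12,34]

VC = [41, 52, 26, 12, 34]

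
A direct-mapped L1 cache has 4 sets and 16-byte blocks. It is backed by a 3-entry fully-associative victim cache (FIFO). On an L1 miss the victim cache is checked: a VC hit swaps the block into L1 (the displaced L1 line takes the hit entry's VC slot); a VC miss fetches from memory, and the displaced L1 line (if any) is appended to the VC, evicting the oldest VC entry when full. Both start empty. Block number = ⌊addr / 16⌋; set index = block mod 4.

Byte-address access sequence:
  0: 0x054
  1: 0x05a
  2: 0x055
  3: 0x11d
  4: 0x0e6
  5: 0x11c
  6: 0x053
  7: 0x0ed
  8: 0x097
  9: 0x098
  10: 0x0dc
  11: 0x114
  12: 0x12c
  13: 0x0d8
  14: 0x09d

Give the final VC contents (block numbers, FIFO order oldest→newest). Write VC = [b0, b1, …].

0: 0x54 (blk 5, set 1) → MISS  vc=[]
1: 0x5a (blk 5, set 1) → L1-HIT  vc=[]
2: 0x55 (blk 5, set 1) → L1-HIT  vc=[]
3: 0x11d (blk 17, set 1) → MISS  vc=[5]
4: 0xe6 (blk 14, set 2) → MISS  vc=[5]
5: 0x11c (blk 17, set 1) → L1-HIT  vc=[5]
6: 0x53 (blk 5, set 1) → VC-HIT  vc=[17]
7: 0xed (blk 14, set 2) → L1-HIT  vc=[17]
8: 0x97 (blk 9, set 1) → MISS  vc=[17, 5]
9: 0x98 (blk 9, set 1) → L1-HIT  vc=[17, 5]
10: 0xdc (blk 13, set 1) → MISS  vc=[17, 5, 9]
11: 0x114 (blk 17, set 1) → VC-HIT  vc=[13, 5, 9]
12: 0x12c (blk 18, set 2) → MISS  vc=[5, 9, 14]
13: 0xd8 (blk 13, set 1) → MISS  vc=[9, 14, 17]
14: 0x9d (blk 9, set 1) → VC-HIT  vc=[13, 14, 17]

VC = [13, 14, 17]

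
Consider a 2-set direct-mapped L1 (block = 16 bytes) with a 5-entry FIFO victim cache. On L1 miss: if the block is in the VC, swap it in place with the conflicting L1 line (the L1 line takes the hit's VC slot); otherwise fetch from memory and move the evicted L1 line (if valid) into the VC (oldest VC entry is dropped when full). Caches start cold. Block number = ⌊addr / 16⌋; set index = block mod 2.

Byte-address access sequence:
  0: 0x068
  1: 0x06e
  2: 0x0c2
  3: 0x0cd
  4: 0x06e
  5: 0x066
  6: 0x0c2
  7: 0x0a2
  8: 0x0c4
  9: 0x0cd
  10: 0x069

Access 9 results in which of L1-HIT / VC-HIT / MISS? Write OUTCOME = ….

OUTCOME = L1-HIT

0: 0x68 (blk 6, set 0) → MISS  vc=[]
1: 0x6e (blk 6, set 0) → L1-HIT  vc=[]
2: 0xc2 (blk 12, set 0) → MISS  vc=[6]
3: 0xcd (blk 12, set 0) → L1-HIT  vc=[6]
4: 0x6e (blk 6, set 0) → VC-HIT  vc=[12]
5: 0x66 (blk 6, set 0) → L1-HIT  vc=[12]
6: 0xc2 (blk 12, set 0) → VC-HIT  vc=[6]
7: 0xa2 (blk 10, set 0) → MISS  vc=[6, 12]
8: 0xc4 (blk 12, set 0) → VC-HIT  vc=[6, 10]
9: 0xcd (blk 12, set 0) → L1-HIT  vc=[6, 10]
10: 0x69 (blk 6, set 0) → VC-HIT  vc=[12, 10]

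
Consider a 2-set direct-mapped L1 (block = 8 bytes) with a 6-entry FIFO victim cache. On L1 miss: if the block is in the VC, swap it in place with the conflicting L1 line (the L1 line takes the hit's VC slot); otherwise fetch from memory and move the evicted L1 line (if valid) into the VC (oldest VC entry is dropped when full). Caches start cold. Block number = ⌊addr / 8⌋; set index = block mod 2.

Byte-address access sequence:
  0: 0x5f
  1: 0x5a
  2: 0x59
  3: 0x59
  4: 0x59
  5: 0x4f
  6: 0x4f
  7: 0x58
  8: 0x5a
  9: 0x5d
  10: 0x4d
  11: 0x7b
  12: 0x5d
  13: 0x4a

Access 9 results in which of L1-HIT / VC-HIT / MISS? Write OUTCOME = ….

  [0] addr=0x5f blk=11 s=1: MISS | VC []
  [1] addr=0x5a blk=11 s=1: L1-HIT | VC []
  [2] addr=0x59 blk=11 s=1: L1-HIT | VC []
  [3] addr=0x59 blk=11 s=1: L1-HIT | VC []
  [4] addr=0x59 blk=11 s=1: L1-HIT | VC []
  [5] addr=0x4f blk=9 s=1: MISS | VC [11]
  [6] addr=0x4f blk=9 s=1: L1-HIT | VC [11]
  [7] addr=0x58 blk=11 s=1: VC-HIT | VC [9]
  [8] addr=0x5a blk=11 s=1: L1-HIT | VC [9]
  [9] addr=0x5d blk=11 s=1: L1-HIT | VC [9]
  [10] addr=0x4d blk=9 s=1: VC-HIT | VC [11]
  [11] addr=0x7b blk=15 s=1: MISS | VC [11, 9]
  [12] addr=0x5d blk=11 s=1: VC-HIT | VC [15, 9]
  [13] addr=0x4a blk=9 s=1: VC-HIT | VC [15, 11]

OUTCOME = L1-HIT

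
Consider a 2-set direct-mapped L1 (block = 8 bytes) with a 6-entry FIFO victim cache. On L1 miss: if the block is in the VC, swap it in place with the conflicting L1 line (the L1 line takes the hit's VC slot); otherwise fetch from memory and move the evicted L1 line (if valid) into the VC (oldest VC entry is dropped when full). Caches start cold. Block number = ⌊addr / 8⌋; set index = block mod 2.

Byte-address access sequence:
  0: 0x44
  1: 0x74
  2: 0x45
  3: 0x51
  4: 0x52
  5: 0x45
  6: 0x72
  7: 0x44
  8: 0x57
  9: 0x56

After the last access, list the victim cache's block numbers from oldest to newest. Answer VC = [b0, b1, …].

VC = [14, 8]

#0 0x44→b8/s0 MISS; vc=[]
#1 0x74→b14/s0 MISS; vc=[8]
#2 0x45→b8/s0 VC-HIT; vc=[14]
#3 0x51→b10/s0 MISS; vc=[14,8]
#4 0x52→b10/s0 L1-HIT; vc=[14,8]
#5 0x45→b8/s0 VC-HIT; vc=[14,10]
#6 0x72→b14/s0 VC-HIT; vc=[8,10]
#7 0x44→b8/s0 VC-HIT; vc=[14,10]
#8 0x57→b10/s0 VC-HIT; vc=[14,8]
#9 0x56→b10/s0 L1-HIT; vc=[14,8]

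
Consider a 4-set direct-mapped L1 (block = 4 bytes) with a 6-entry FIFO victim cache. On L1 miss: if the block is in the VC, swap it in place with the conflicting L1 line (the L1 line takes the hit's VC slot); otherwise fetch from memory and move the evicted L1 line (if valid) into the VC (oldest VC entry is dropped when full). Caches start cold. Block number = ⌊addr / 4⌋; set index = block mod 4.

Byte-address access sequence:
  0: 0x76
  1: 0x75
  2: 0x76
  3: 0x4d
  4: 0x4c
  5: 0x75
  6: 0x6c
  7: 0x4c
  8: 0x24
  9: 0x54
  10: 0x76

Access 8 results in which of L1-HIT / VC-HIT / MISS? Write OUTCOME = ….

OUTCOME = MISS

  [0] addr=0x76 blk=29 s=1: MISS | VC []
  [1] addr=0x75 blk=29 s=1: L1-HIT | VC []
  [2] addr=0x76 blk=29 s=1: L1-HIT | VC []
  [3] addr=0x4d blk=19 s=3: MISS | VC []
  [4] addr=0x4c blk=19 s=3: L1-HIT | VC []
  [5] addr=0x75 blk=29 s=1: L1-HIT | VC []
  [6] addr=0x6c blk=27 s=3: MISS | VC [19]
  [7] addr=0x4c blk=19 s=3: VC-HIT | VC [27]
  [8] addr=0x24 blk=9 s=1: MISS | VC [27, 29]
  [9] addr=0x54 blk=21 s=1: MISS | VC [27, 29, 9]
  [10] addr=0x76 blk=29 s=1: VC-HIT | VC [27, 21, 9]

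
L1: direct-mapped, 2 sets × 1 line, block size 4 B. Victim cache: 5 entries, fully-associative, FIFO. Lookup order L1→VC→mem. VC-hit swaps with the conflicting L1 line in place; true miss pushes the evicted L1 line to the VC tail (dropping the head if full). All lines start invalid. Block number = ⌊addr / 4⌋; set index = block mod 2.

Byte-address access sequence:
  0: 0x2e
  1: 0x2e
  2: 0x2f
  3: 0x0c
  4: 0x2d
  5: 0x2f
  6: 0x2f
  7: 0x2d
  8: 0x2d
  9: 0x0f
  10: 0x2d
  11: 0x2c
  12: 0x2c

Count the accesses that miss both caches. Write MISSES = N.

MISSES = 2

0: 0x2e (blk 11, set 1) → MISS  vc=[]
1: 0x2e (blk 11, set 1) → L1-HIT  vc=[]
2: 0x2f (blk 11, set 1) → L1-HIT  vc=[]
3: 0xc (blk 3, set 1) → MISS  vc=[11]
4: 0x2d (blk 11, set 1) → VC-HIT  vc=[3]
5: 0x2f (blk 11, set 1) → L1-HIT  vc=[3]
6: 0x2f (blk 11, set 1) → L1-HIT  vc=[3]
7: 0x2d (blk 11, set 1) → L1-HIT  vc=[3]
8: 0x2d (blk 11, set 1) → L1-HIT  vc=[3]
9: 0xf (blk 3, set 1) → VC-HIT  vc=[11]
10: 0x2d (blk 11, set 1) → VC-HIT  vc=[3]
11: 0x2c (blk 11, set 1) → L1-HIT  vc=[3]
12: 0x2c (blk 11, set 1) → L1-HIT  vc=[3]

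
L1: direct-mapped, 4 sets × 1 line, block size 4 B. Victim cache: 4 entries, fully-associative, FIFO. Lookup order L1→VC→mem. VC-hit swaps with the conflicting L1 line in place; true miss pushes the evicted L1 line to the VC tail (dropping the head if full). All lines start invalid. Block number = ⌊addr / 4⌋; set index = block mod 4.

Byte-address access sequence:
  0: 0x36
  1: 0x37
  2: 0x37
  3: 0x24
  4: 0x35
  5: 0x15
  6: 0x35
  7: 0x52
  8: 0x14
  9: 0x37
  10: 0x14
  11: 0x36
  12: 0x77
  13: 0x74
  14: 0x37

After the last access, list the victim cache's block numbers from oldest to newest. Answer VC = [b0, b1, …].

0: 0x36 (blk 13, set 1) → MISS  vc=[]
1: 0x37 (blk 13, set 1) → L1-HIT  vc=[]
2: 0x37 (blk 13, set 1) → L1-HIT  vc=[]
3: 0x24 (blk 9, set 1) → MISS  vc=[13]
4: 0x35 (blk 13, set 1) → VC-HIT  vc=[9]
5: 0x15 (blk 5, set 1) → MISS  vc=[9, 13]
6: 0x35 (blk 13, set 1) → VC-HIT  vc=[9, 5]
7: 0x52 (blk 20, set 0) → MISS  vc=[9, 5]
8: 0x14 (blk 5, set 1) → VC-HIT  vc=[9, 13]
9: 0x37 (blk 13, set 1) → VC-HIT  vc=[9, 5]
10: 0x14 (blk 5, set 1) → VC-HIT  vc=[9, 13]
11: 0x36 (blk 13, set 1) → VC-HIT  vc=[9, 5]
12: 0x77 (blk 29, set 1) → MISS  vc=[9, 5, 13]
13: 0x74 (blk 29, set 1) → L1-HIT  vc=[9, 5, 13]
14: 0x37 (blk 13, set 1) → VC-HIT  vc=[9, 5, 29]

VC = [9, 5, 29]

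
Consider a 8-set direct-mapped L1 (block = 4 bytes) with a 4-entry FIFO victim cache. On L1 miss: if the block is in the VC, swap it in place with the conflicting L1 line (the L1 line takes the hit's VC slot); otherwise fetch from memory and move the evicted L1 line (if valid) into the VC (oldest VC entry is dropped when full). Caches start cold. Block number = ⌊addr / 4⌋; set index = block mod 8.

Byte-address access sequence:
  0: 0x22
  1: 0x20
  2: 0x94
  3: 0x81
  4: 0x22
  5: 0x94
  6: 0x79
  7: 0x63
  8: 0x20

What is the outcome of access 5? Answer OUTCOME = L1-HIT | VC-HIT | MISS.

OUTCOME = L1-HIT

0: 0x22 (blk 8, set 0) → MISS  vc=[]
1: 0x20 (blk 8, set 0) → L1-HIT  vc=[]
2: 0x94 (blk 37, set 5) → MISS  vc=[]
3: 0x81 (blk 32, set 0) → MISS  vc=[8]
4: 0x22 (blk 8, set 0) → VC-HIT  vc=[32]
5: 0x94 (blk 37, set 5) → L1-HIT  vc=[32]
6: 0x79 (blk 30, set 6) → MISS  vc=[32]
7: 0x63 (blk 24, set 0) → MISS  vc=[32, 8]
8: 0x20 (blk 8, set 0) → VC-HIT  vc=[32, 24]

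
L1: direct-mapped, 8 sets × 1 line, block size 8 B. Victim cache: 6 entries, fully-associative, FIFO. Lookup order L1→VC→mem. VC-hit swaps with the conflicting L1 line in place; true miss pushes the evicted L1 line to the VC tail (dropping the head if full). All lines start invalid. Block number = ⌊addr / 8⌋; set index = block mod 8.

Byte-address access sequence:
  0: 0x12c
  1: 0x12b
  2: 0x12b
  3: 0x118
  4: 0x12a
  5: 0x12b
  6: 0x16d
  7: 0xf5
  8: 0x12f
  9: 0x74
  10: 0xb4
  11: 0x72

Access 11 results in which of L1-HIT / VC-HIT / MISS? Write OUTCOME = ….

OUTCOME = VC-HIT

#0 0x12c→b37/s5 MISS; vc=[]
#1 0x12b→b37/s5 L1-HIT; vc=[]
#2 0x12b→b37/s5 L1-HIT; vc=[]
#3 0x118→b35/s3 MISS; vc=[]
#4 0x12a→b37/s5 L1-HIT; vc=[]
#5 0x12b→b37/s5 L1-HIT; vc=[]
#6 0x16d→b45/s5 MISS; vc=[37]
#7 0xf5→b30/s6 MISS; vc=[37]
#8 0x12f→b37/s5 VC-HIT; vc=[45]
#9 0x74→b14/s6 MISS; vc=[45,30]
#10 0xb4→b22/s6 MISS; vc=[45,30,14]
#11 0x72→b14/s6 VC-HIT; vc=[45,30,22]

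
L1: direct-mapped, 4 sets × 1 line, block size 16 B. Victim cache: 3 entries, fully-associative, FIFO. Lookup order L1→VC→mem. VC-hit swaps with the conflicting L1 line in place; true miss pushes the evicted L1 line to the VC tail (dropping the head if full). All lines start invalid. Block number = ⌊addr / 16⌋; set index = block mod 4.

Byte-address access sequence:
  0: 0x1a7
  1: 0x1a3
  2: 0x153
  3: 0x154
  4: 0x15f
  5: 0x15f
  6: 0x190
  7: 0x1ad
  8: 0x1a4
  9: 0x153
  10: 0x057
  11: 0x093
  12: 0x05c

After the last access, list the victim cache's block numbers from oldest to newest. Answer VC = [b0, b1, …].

VC = [25, 21, 9]

#0 0x1a7→b26/s2 MISS; vc=[]
#1 0x1a3→b26/s2 L1-HIT; vc=[]
#2 0x153→b21/s1 MISS; vc=[]
#3 0x154→b21/s1 L1-HIT; vc=[]
#4 0x15f→b21/s1 L1-HIT; vc=[]
#5 0x15f→b21/s1 L1-HIT; vc=[]
#6 0x190→b25/s1 MISS; vc=[21]
#7 0x1ad→b26/s2 L1-HIT; vc=[21]
#8 0x1a4→b26/s2 L1-HIT; vc=[21]
#9 0x153→b21/s1 VC-HIT; vc=[25]
#10 0x57→b5/s1 MISS; vc=[25,21]
#11 0x93→b9/s1 MISS; vc=[25,21,5]
#12 0x5c→b5/s1 VC-HIT; vc=[25,21,9]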